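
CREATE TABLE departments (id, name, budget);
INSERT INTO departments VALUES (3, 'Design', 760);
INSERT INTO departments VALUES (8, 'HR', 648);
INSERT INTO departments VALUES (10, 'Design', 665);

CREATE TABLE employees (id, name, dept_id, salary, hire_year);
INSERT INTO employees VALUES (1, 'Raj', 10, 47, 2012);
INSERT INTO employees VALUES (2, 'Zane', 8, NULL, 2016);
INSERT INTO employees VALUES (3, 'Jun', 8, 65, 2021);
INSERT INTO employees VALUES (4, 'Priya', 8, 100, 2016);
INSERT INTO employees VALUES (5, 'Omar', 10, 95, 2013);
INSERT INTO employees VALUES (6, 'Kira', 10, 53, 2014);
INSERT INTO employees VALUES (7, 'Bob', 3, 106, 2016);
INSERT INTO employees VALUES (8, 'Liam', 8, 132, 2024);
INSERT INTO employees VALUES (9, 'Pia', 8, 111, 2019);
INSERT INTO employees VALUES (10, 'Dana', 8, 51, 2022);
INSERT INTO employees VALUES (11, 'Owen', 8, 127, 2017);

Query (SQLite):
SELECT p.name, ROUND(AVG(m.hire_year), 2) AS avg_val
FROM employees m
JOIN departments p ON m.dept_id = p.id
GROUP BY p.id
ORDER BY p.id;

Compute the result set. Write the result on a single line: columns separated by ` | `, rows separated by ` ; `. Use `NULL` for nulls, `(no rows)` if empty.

Design | 2016 ; HR | 2019.29 ; Design | 2013

Join each employees row to its departments via dept_id.
Group joined rows by departments.id; compute ROUND(AVG(m.hire_year), 2) per group.
  3: ids {7} → ROUND(AVG(m.hire_year), 2)=2016
  8: ids {2, 3, 4, 8, 9, 10, 11} → ROUND(AVG(m.hire_year), 2)=2019.29
  10: ids {1, 5, 6} → ROUND(AVG(m.hire_year), 2)=2013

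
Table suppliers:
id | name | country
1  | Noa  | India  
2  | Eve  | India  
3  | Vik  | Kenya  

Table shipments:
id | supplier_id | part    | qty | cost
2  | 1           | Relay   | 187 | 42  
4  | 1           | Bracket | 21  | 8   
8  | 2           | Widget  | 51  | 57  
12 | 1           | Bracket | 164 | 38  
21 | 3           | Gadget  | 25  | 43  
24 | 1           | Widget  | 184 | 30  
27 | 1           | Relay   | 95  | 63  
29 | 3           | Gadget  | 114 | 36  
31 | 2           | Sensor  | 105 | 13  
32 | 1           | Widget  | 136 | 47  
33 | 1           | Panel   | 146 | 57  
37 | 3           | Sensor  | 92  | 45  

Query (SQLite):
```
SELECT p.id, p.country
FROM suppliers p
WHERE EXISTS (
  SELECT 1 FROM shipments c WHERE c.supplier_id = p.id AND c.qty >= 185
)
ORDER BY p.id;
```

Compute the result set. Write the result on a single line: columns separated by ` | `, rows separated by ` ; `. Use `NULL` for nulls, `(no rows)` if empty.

For each suppliers row, check whether any shipments with matching supplier_id has qty >= 185.
Keep rows where that is true.

1 | India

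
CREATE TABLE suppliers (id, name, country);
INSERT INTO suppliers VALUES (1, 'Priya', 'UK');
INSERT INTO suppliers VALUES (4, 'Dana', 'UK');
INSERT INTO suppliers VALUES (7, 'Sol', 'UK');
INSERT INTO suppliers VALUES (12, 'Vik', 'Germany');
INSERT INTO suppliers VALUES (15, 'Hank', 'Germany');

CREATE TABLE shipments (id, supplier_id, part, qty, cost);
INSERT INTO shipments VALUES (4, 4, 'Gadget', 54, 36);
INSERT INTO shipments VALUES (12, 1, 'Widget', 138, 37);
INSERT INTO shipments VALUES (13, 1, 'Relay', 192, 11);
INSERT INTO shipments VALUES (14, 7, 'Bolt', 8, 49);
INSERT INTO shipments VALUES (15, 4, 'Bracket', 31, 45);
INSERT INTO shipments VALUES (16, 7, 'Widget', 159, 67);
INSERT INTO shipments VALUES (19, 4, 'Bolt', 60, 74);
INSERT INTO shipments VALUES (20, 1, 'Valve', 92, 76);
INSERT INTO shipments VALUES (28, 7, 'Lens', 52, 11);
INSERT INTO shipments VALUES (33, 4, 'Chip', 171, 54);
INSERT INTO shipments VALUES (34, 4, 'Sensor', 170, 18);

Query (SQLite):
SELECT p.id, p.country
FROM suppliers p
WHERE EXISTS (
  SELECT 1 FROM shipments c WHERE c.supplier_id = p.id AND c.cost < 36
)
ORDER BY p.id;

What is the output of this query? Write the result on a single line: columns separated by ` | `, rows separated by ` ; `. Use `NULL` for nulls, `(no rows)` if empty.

1 | UK ; 4 | UK ; 7 | UK

For each suppliers row, check whether any shipments with matching supplier_id has cost < 36.
Keep rows where that is true.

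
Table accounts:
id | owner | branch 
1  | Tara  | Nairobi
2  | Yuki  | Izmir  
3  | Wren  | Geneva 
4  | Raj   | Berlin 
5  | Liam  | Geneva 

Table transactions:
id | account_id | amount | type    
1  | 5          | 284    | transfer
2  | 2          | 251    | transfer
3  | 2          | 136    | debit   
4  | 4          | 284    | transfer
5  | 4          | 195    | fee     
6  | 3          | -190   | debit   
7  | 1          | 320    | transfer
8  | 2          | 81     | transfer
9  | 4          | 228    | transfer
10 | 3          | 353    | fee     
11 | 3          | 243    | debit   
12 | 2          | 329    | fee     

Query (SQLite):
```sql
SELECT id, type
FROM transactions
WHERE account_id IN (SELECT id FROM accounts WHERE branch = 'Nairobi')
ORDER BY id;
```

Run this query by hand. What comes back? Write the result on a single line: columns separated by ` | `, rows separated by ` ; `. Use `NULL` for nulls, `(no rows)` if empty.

Inner query: accounts.id where branch = 'Nairobi'.
Outer: keep transactions rows whose account_id is in that set.
Inner query → {1}

7 | transfer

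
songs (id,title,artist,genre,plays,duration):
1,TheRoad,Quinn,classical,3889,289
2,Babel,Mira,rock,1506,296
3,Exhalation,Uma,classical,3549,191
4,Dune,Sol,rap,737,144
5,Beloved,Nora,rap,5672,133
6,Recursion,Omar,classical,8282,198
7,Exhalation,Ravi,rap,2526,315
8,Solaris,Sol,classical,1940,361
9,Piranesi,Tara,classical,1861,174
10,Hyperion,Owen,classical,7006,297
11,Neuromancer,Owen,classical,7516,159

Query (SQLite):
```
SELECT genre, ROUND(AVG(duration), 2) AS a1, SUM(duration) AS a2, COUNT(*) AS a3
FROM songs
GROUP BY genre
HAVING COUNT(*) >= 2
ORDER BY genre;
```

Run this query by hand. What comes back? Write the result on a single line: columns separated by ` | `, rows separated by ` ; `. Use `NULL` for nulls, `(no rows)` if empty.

classical | 238.43 | 1669 | 7 ; rap | 197.33 | 592 | 3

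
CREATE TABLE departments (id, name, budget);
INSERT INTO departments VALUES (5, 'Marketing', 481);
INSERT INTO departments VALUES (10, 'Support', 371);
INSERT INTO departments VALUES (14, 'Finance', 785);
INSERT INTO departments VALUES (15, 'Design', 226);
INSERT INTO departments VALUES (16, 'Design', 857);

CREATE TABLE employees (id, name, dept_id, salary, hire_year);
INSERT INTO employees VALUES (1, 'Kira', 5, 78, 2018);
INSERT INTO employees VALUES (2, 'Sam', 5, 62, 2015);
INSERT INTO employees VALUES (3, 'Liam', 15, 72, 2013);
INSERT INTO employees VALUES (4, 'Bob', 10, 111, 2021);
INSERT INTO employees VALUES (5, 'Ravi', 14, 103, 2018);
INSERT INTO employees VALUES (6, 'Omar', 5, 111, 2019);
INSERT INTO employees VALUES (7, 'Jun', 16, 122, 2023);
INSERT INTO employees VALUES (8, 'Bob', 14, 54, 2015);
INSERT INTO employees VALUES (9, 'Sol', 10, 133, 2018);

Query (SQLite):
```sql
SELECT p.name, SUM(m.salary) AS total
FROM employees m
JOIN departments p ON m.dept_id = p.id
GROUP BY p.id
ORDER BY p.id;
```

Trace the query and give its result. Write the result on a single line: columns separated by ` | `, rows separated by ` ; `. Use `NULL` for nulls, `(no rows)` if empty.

Marketing | 251 ; Support | 244 ; Finance | 157 ; Design | 72 ; Design | 122

Join each employees row to its departments via dept_id.
Group joined rows by departments.id; compute SUM(m.salary) per group.
  5: ids {1, 2, 6} → SUM(m.salary)=251
  10: ids {4, 9} → SUM(m.salary)=244
  14: ids {5, 8} → SUM(m.salary)=157
  15: ids {3} → SUM(m.salary)=72
  16: ids {7} → SUM(m.salary)=122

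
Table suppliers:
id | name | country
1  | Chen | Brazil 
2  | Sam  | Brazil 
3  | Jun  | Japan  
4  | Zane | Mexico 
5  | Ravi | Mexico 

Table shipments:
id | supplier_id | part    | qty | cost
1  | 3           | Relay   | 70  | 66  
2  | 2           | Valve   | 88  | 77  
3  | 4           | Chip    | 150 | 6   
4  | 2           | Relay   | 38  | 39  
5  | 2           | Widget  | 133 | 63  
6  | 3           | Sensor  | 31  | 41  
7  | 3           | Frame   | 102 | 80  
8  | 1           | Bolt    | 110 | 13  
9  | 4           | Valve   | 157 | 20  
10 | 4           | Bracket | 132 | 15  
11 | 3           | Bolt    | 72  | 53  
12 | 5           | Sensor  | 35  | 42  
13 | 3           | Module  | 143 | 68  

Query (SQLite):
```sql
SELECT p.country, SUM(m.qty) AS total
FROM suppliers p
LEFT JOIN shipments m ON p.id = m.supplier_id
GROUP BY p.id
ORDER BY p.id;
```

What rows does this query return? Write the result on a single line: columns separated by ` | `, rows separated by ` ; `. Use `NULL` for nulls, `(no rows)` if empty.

Brazil | 110 ; Brazil | 259 ; Japan | 418 ; Mexico | 439 ; Mexico | 35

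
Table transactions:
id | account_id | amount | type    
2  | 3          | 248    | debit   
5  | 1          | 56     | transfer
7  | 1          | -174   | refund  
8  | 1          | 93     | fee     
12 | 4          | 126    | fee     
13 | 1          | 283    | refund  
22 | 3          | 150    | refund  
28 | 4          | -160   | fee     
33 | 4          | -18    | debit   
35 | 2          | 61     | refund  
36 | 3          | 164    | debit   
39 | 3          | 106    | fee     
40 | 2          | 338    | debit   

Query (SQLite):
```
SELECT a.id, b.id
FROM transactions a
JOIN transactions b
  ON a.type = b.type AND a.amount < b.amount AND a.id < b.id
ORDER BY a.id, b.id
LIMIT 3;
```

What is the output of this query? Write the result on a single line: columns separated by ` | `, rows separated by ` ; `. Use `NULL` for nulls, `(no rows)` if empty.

Pairs (a,b) with same type, a.amount < b.amount, a.id < b.id.
type groups: debit:{2,33,36,40} fee:{8,12,28,39} refund:{7,13,22,35} transfer:{5}
Ordered by (a.id, b.id); first 3.

2 | 40 ; 7 | 13 ; 7 | 22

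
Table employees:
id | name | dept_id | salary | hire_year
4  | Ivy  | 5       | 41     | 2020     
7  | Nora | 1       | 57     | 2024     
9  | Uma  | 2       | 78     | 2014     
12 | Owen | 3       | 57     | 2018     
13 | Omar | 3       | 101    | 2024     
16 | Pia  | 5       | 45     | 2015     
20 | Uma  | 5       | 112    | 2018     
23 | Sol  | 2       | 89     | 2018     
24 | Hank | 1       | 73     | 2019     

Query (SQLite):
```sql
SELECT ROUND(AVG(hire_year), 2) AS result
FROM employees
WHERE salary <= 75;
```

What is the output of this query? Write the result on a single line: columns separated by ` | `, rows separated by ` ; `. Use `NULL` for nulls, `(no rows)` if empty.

Rows where salary <= 75 → hire_year values: [2020, 2024, 2018, 2015, 2019].
AVG = 10096 / 5 (rounded to 2 dp).

2019.2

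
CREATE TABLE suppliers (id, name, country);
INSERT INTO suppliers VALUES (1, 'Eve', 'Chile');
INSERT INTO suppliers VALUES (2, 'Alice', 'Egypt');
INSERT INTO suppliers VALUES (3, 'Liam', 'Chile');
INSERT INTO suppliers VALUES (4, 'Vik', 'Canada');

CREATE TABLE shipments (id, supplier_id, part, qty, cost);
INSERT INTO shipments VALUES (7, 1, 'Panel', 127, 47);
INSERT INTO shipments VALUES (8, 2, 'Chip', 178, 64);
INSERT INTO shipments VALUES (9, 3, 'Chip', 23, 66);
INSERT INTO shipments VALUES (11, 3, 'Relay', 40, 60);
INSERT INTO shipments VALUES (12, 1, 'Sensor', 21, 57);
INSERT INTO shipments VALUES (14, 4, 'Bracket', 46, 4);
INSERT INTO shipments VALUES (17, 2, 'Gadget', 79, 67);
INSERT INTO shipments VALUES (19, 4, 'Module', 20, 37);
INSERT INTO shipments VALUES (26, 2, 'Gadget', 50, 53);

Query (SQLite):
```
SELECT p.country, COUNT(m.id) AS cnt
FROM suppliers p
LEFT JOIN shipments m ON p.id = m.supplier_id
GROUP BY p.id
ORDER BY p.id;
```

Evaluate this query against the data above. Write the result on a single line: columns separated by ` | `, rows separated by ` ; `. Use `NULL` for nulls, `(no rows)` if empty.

Chile | 2 ; Egypt | 3 ; Chile | 2 ; Canada | 2

LEFT JOIN keeps every suppliers row; unmatched ones get NULL for shipments columns.
Group by suppliers.id and compute COUNT(m.id). COUNT(col) of an all-NULL group is 0.
  1: ids {7, 12} → COUNT(m.id)=2
  2: ids {8, 17, 26} → COUNT(m.id)=3
  3: ids {9, 11} → COUNT(m.id)=2
  4: ids {14, 19} → COUNT(m.id)=2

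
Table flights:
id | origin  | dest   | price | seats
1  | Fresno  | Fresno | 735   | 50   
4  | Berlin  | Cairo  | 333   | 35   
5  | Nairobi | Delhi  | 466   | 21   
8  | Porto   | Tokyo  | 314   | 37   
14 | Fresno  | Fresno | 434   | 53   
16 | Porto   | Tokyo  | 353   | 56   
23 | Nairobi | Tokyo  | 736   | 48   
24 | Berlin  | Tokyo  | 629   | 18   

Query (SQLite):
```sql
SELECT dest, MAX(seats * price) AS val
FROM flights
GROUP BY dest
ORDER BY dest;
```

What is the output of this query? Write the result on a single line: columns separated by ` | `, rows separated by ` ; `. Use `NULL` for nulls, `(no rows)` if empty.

Cairo | 11655 ; Delhi | 9786 ; Fresno | 36750 ; Tokyo | 35328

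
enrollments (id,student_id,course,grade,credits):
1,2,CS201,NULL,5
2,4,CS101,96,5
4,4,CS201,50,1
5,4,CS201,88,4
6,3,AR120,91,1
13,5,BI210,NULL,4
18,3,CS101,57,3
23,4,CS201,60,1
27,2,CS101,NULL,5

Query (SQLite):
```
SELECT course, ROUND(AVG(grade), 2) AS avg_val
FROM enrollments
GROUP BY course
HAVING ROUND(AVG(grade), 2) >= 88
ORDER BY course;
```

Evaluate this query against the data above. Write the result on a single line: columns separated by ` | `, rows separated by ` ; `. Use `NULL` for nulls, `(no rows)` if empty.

Partition enrollments by course; compute ROUND(AVG(grade), 2) within each group.
HAVING: keep groups where ROUND(AVG(grade), 2) >= 88.
  AR120: ids {6} → ROUND(AVG(grade), 2)=91
  BI210: ids {13} → ROUND(AVG(grade), 2)=NULL
  CS101: ids {2, 18, 27} → ROUND(AVG(grade), 2)=76.5
  CS201: ids {1, 4, 5, 23} → ROUND(AVG(grade), 2)=66

AR120 | 91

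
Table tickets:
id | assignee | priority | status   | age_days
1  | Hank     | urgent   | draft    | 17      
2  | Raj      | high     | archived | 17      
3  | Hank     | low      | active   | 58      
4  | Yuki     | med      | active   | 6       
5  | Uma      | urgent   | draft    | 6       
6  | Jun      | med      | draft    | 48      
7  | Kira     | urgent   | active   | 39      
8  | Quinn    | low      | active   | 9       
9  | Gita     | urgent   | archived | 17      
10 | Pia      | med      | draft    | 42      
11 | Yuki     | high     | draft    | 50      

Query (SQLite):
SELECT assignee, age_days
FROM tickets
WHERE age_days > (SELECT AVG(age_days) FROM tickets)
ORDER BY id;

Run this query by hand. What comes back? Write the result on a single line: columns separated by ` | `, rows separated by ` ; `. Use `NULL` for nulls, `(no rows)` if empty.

Hank | 58 ; Jun | 48 ; Kira | 39 ; Pia | 42 ; Yuki | 50

Scalar subquery: AVG(age_days) over all tickets rows = 28.090909 (≈; comparison uses full precision).
Keep rows where age_days > that value.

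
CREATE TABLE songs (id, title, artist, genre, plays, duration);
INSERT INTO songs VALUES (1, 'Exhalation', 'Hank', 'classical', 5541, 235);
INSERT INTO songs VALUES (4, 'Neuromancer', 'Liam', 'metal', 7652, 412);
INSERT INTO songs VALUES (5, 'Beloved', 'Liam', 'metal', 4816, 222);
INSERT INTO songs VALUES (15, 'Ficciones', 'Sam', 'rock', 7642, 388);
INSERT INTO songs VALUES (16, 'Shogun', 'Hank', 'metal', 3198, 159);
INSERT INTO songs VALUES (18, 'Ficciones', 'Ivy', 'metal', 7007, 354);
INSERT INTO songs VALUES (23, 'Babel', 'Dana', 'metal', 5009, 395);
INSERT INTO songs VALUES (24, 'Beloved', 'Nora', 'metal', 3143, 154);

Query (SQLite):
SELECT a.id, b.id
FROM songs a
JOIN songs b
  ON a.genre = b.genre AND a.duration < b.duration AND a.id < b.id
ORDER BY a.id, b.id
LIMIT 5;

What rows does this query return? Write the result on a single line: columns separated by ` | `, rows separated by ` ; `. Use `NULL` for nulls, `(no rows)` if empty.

5 | 18 ; 5 | 23 ; 16 | 18 ; 16 | 23 ; 18 | 23

Pairs (a,b) with same genre, a.duration < b.duration, a.id < b.id.
genre groups: classical:{1} metal:{4,5,16,18,23,24} rock:{15}
Ordered by (a.id, b.id); first 5.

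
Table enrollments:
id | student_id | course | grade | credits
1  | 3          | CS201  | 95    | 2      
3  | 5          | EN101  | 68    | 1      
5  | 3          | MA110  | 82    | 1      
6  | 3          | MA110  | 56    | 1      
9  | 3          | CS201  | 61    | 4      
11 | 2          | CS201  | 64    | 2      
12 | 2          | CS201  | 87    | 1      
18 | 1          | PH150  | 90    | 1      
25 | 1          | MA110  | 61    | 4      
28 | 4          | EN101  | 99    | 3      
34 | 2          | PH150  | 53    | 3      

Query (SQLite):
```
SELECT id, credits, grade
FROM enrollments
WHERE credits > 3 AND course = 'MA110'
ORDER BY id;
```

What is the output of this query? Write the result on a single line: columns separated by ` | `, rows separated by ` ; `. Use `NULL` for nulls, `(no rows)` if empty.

credits > 3: ids {9, 25}
course = 'MA110': ids {5, 6, 25}
Combine with AND.

25 | 4 | 61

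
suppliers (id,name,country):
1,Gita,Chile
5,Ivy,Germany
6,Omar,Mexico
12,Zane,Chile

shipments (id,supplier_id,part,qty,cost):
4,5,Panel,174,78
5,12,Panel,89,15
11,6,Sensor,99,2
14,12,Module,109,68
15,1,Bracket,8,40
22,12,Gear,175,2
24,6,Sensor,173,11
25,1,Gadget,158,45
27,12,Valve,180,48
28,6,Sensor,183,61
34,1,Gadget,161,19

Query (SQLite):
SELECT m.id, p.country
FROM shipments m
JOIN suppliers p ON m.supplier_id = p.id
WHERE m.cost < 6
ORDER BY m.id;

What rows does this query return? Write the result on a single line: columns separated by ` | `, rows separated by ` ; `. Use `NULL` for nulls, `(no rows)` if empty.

11 | Mexico ; 22 | Chile

Each shipments row matches the suppliers row where supplier_id = suppliers.id.
Then keep rows with m.cost < 6.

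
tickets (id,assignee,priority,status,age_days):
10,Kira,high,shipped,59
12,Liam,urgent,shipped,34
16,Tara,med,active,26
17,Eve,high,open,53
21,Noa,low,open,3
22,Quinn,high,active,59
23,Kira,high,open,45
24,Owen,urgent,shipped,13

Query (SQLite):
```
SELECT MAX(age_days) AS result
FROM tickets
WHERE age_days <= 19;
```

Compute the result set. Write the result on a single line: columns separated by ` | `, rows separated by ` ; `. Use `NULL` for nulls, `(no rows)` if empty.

13

Rows where age_days <= 19 → age_days values: [3, 13].
MAX of non-NULL values = 13.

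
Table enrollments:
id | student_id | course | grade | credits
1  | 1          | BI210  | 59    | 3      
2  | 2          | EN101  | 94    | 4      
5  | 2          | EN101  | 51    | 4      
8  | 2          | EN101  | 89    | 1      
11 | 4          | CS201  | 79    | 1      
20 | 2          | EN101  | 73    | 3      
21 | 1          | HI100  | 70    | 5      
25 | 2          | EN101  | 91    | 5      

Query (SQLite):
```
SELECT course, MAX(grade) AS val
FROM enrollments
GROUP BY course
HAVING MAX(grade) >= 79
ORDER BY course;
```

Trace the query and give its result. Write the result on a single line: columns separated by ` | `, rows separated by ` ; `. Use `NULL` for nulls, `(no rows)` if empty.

CS201 | 79 ; EN101 | 94

Partition enrollments by course; compute MAX(grade) within each group.
HAVING: keep groups where MAX(grade) >= 79.
  BI210: ids {1} → MAX(grade)=59
  CS201: ids {11} → MAX(grade)=79
  EN101: ids {2, 5, 8, 20, 25} → MAX(grade)=94
  HI100: ids {21} → MAX(grade)=70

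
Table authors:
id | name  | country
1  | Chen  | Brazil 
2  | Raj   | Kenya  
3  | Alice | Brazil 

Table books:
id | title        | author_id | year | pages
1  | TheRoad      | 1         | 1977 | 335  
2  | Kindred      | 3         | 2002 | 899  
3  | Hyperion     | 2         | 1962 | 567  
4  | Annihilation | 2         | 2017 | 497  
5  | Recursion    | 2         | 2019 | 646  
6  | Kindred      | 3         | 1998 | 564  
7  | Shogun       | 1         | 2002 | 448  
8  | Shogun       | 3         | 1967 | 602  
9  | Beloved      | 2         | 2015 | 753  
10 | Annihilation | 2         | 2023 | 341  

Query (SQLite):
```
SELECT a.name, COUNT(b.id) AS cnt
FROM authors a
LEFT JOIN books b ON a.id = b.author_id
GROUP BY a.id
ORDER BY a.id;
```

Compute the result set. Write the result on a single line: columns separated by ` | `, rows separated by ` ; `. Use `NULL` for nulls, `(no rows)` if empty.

Chen | 2 ; Raj | 5 ; Alice | 3

LEFT JOIN keeps every authors row; unmatched ones get NULL for books columns.
Group by authors.id and compute COUNT(b.id). COUNT(col) of an all-NULL group is 0.
  1: ids {1, 7} → COUNT(b.id)=2
  2: ids {3, 4, 5, 9, 10} → COUNT(b.id)=5
  3: ids {2, 6, 8} → COUNT(b.id)=3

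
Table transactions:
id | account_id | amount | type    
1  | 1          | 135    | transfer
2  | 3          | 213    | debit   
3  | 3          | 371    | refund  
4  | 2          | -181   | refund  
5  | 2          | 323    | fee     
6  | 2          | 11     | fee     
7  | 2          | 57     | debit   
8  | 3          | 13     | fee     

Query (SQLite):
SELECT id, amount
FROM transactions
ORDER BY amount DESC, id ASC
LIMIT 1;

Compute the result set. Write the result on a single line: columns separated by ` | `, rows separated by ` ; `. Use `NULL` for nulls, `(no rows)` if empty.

3 | 371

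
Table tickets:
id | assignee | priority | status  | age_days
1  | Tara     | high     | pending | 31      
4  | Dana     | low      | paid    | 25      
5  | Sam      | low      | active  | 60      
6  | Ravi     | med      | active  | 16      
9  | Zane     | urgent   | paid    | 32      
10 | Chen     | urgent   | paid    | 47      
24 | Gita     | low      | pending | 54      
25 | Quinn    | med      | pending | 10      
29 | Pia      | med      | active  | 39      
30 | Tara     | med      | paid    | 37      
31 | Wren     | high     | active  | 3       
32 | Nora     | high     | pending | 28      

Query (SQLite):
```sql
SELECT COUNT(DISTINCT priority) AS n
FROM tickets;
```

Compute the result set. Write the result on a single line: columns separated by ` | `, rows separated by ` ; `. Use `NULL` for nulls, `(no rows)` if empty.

Count distinct non-NULL priority values.

4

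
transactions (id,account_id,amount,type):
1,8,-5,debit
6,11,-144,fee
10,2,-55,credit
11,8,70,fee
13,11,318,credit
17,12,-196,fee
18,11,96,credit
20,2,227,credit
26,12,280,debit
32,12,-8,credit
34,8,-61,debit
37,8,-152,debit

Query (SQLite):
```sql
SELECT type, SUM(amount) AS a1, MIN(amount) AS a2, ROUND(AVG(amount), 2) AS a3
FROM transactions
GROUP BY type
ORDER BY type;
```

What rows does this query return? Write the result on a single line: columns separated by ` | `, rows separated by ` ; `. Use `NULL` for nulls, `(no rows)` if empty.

Group transactions by type.
Per group compute: SUM(amount), MIN(amount), ROUND(AVG(amount), 2).
  credit: ids {10, 13, 18, 20, 32} → SUM(amount)=578, MIN(amount)=-55, ROUND(AVG(amount), 2)=115.6
  debit: ids {1, 26, 34, 37} → SUM(amount)=62, MIN(amount)=-152, ROUND(AVG(amount), 2)=15.5
  fee: ids {6, 11, 17} → SUM(amount)=-270, MIN(amount)=-196, ROUND(AVG(amount), 2)=-90

credit | 578 | -55 | 115.6 ; debit | 62 | -152 | 15.5 ; fee | -270 | -196 | -90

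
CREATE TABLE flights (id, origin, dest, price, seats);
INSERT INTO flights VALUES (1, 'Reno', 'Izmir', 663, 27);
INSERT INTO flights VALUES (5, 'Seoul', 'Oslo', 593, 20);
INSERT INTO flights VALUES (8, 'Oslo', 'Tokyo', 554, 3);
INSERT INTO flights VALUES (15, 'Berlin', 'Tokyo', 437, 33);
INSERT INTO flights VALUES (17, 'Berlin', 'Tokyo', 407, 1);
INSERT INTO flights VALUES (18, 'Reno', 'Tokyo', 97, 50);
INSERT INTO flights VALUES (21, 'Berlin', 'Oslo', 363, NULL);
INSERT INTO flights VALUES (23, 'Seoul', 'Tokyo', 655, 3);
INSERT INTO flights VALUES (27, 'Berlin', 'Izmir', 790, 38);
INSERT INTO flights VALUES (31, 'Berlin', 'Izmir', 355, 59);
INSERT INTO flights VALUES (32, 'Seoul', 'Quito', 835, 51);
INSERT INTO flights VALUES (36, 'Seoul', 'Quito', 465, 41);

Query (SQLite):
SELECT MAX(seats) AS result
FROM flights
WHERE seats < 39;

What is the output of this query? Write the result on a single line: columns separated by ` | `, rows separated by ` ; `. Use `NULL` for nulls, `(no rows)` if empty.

Rows where seats < 39 → seats values: [27, 20, 3, 33, 1, 3, 38].
MAX of non-NULL values = 38.

38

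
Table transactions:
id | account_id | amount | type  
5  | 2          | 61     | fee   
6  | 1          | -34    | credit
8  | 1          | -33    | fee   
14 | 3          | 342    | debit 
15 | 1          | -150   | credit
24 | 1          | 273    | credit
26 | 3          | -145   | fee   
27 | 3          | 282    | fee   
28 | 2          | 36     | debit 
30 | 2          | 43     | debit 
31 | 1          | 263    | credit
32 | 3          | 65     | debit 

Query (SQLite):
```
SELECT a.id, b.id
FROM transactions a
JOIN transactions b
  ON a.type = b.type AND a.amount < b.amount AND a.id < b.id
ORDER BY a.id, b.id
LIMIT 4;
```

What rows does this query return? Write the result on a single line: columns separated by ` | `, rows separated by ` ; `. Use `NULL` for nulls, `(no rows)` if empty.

5 | 27 ; 6 | 24 ; 6 | 31 ; 8 | 27

Pairs (a,b) with same type, a.amount < b.amount, a.id < b.id.
type groups: credit:{6,15,24,31} debit:{14,28,30,32} fee:{5,8,26,27}
Ordered by (a.id, b.id); first 4.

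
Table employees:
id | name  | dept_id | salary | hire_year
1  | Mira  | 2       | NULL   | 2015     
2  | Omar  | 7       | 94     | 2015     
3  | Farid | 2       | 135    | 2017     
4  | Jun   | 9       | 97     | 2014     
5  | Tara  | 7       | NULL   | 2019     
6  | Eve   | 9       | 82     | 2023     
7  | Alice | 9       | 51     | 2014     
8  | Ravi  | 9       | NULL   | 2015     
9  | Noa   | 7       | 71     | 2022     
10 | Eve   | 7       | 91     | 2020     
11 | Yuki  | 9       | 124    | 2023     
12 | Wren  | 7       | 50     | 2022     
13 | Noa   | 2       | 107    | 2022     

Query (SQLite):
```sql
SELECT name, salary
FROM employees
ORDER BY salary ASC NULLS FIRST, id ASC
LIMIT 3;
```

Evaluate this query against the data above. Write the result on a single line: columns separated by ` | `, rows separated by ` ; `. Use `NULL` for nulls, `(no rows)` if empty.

Sort by salary asc, tiebreak id asc: (NULL, id=1), (NULL, id=5), (NULL, id=8), (50, id=12), (51, id=7), (71, id=9) …. Take first 3.
NULLS FIRST: NULL salary rows go before all non-NULL rows (among themselves ordered by id asc).

Mira | NULL ; Tara | NULL ; Ravi | NULL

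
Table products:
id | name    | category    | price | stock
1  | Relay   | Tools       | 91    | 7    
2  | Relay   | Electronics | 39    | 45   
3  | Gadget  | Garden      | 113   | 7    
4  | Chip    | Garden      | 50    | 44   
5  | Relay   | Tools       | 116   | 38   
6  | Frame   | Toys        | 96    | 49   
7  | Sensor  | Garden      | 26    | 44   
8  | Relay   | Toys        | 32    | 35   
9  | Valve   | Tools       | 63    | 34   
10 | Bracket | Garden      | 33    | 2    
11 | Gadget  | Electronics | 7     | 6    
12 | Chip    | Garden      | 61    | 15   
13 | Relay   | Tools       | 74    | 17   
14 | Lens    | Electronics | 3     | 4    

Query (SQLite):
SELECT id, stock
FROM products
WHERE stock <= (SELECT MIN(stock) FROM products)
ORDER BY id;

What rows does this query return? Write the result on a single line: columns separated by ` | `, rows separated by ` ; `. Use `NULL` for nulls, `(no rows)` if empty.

Scalar subquery: MIN(stock) over all products rows = 2.
Keep rows where stock <= that value.

10 | 2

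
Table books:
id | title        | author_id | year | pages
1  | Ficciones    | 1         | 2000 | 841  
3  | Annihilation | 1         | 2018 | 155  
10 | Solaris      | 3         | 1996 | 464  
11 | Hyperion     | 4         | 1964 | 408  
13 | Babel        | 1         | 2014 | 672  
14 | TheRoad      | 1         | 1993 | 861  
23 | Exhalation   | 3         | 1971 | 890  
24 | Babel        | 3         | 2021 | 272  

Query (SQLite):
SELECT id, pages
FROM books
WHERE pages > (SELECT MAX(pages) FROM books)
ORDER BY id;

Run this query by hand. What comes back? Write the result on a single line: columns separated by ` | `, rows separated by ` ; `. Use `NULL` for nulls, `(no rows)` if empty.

(no rows)

Scalar subquery: MAX(pages) over all books rows = 890.
Keep rows where pages > that value.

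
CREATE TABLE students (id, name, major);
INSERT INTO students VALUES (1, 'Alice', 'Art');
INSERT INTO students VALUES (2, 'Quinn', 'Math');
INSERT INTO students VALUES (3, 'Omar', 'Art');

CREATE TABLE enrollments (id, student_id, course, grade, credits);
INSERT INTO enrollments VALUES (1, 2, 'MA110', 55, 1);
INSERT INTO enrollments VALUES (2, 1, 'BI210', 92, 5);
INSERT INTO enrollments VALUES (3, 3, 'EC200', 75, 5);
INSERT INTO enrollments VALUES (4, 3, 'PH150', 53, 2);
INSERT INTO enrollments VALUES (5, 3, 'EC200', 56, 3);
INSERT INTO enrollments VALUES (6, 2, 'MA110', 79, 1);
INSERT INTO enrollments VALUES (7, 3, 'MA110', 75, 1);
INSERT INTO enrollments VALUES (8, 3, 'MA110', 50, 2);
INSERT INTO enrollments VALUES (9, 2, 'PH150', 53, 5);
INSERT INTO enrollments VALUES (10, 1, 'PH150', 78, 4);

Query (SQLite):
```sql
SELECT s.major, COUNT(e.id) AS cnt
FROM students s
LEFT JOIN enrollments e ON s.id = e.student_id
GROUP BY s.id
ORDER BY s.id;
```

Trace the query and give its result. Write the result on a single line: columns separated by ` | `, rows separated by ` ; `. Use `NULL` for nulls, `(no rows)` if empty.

Art | 2 ; Math | 3 ; Art | 5

LEFT JOIN keeps every students row; unmatched ones get NULL for enrollments columns.
Group by students.id and compute COUNT(e.id). COUNT(col) of an all-NULL group is 0.
  1: ids {2, 10} → COUNT(e.id)=2
  2: ids {1, 6, 9} → COUNT(e.id)=3
  3: ids {3, 4, 5, 7, 8} → COUNT(e.id)=5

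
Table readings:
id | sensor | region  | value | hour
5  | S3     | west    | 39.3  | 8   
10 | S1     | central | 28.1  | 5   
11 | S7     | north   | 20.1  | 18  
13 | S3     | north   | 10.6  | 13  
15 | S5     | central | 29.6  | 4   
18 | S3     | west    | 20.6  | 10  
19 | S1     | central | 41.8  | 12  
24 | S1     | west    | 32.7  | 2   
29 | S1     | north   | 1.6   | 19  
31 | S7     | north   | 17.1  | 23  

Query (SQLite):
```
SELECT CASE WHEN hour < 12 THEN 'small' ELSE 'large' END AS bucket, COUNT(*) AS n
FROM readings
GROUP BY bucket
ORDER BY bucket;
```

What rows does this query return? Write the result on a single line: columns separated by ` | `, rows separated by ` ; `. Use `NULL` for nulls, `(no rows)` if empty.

Bucket rows by hour < 12 → 'small' else 'large'; count each bucket.

large | 5 ; small | 5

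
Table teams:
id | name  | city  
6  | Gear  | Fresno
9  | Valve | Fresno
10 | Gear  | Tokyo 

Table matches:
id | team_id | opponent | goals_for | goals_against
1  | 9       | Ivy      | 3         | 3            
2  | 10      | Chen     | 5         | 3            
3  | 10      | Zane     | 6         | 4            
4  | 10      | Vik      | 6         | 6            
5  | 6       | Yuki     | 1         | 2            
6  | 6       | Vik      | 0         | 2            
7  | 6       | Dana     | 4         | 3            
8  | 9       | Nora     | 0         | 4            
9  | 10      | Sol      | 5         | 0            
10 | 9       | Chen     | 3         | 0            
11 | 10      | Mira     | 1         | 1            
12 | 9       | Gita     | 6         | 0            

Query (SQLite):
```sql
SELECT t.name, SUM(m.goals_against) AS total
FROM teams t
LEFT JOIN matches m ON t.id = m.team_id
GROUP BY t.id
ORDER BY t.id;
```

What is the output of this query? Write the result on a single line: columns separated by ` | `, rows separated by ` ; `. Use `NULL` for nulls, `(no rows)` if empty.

Gear | 7 ; Valve | 7 ; Gear | 14

LEFT JOIN keeps every teams row; unmatched ones get NULL for matches columns.
Group by teams.id and compute SUM(m.goals_against). SUM over an all-NULL group is NULL.
  6: ids {5, 6, 7} → SUM(m.goals_against)=7
  9: ids {1, 8, 10, 12} → SUM(m.goals_against)=7
  10: ids {2, 3, 4, 9, 11} → SUM(m.goals_against)=14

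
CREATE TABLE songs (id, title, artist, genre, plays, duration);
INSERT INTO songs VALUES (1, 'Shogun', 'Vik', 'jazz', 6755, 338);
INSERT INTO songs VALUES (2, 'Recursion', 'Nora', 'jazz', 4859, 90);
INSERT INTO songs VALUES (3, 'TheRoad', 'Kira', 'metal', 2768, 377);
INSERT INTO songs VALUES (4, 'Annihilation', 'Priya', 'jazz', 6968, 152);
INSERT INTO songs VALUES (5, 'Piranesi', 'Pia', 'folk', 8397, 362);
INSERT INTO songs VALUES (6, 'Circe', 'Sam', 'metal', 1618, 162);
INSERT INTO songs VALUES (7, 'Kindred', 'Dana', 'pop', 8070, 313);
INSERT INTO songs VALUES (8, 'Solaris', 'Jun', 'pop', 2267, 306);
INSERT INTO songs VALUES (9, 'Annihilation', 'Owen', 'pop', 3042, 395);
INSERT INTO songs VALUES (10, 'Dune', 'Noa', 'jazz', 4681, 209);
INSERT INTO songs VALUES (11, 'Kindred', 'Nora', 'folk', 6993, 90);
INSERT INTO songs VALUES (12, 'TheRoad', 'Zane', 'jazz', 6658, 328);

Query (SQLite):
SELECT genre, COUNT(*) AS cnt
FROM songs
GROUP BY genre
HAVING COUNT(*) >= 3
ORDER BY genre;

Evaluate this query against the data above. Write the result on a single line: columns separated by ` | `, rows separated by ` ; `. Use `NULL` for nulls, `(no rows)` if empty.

jazz | 5 ; pop | 3

Partition songs by genre; compute COUNT(*) within each group.
HAVING: keep groups with count ≥ 3.
  folk: ids {5, 11} → COUNT(*)=2
  jazz: ids {1, 2, 4, 10, 12} → COUNT(*)=5
  metal: ids {3, 6} → COUNT(*)=2
  pop: ids {7, 8, 9} → COUNT(*)=3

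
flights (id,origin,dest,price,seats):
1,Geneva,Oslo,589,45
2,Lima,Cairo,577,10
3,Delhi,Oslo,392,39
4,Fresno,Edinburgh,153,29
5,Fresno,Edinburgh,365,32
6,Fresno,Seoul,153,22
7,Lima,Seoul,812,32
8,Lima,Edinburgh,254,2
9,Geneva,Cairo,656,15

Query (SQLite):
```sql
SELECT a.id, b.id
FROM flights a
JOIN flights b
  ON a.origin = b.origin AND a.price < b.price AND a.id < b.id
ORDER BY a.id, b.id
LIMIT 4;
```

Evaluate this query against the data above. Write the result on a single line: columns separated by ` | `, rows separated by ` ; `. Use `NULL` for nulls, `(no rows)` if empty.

1 | 9 ; 2 | 7 ; 4 | 5

Pairs (a,b) with same origin, a.price < b.price, a.id < b.id.
origin groups: Delhi:{3} Fresno:{4,5,6} Geneva:{1,9} Lima:{2,7,8}
Ordered by (a.id, b.id); first 4.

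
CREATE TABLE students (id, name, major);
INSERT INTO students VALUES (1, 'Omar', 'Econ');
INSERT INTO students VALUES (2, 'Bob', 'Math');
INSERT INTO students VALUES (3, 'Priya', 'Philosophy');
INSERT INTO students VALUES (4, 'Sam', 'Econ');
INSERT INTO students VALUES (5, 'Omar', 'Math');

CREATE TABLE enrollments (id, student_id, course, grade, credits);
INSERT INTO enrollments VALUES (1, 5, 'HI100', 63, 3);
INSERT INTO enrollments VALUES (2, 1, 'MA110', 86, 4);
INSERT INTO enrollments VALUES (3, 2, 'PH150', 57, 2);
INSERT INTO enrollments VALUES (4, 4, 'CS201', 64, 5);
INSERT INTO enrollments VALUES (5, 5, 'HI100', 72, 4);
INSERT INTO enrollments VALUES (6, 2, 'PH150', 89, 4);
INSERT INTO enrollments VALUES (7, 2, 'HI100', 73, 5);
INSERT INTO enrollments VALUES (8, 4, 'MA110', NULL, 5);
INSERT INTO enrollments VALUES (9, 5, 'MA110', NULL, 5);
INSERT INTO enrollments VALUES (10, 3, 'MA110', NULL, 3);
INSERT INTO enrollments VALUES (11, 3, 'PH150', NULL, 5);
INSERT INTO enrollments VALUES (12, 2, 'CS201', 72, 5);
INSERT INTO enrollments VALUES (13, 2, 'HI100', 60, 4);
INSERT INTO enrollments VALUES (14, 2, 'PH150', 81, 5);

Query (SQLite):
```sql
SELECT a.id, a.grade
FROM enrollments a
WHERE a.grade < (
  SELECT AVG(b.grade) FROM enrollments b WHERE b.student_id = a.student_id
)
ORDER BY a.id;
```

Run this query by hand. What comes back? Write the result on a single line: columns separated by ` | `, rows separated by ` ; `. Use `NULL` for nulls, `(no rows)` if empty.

1 | 63 ; 3 | 57 ; 13 | 60

For each enrollments row a, compute AVG(grade) over rows sharing a.student_id.
Keep row a if a.grade < that per-group AVG.
  student_id=1: AVG(grade) = 86.0
  student_id=2: AVG(grade) = 72.0
  student_id=3: AVG(grade) = NULL
  student_id=4: AVG(grade) = 64.0
  student_id=5: AVG(grade) = 67.5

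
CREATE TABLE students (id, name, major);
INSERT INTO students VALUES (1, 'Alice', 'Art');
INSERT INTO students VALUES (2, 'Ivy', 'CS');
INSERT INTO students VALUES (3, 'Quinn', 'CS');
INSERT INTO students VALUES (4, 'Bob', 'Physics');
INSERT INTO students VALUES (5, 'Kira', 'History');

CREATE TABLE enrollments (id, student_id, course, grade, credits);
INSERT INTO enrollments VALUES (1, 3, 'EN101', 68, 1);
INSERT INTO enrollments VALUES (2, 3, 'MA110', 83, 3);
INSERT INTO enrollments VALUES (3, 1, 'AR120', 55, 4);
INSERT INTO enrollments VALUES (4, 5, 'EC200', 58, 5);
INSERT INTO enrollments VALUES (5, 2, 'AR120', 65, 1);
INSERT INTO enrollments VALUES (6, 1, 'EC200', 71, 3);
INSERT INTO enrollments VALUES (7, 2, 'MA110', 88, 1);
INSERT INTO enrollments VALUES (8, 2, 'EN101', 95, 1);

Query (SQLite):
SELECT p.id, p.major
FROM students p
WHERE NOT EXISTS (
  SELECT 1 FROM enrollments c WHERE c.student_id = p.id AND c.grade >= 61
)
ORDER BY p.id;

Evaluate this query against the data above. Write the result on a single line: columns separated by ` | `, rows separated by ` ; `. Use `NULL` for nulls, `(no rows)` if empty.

For each students row, check whether any enrollments with matching student_id has grade >= 61.
Keep rows where that is false.

4 | Physics ; 5 | History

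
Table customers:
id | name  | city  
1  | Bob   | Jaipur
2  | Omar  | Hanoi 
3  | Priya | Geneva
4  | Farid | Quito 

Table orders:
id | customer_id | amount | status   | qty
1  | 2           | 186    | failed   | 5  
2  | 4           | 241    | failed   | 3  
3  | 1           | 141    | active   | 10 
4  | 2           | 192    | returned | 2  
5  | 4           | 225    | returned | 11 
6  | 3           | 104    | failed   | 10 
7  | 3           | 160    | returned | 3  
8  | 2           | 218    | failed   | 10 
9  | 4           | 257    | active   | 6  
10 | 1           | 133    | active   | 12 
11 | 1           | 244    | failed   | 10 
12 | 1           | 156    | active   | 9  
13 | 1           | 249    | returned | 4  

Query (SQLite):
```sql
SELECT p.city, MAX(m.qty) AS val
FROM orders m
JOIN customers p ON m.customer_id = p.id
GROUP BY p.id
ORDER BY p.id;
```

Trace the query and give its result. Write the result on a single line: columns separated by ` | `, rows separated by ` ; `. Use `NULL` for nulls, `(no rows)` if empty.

Join each orders row to its customers via customer_id.
Group joined rows by customers.id; compute MAX(m.qty) per group.
  1: ids {3, 10, 11, 12, 13} → MAX(m.qty)=12
  2: ids {1, 4, 8} → MAX(m.qty)=10
  3: ids {6, 7} → MAX(m.qty)=10
  4: ids {2, 5, 9} → MAX(m.qty)=11

Jaipur | 12 ; Hanoi | 10 ; Geneva | 10 ; Quito | 11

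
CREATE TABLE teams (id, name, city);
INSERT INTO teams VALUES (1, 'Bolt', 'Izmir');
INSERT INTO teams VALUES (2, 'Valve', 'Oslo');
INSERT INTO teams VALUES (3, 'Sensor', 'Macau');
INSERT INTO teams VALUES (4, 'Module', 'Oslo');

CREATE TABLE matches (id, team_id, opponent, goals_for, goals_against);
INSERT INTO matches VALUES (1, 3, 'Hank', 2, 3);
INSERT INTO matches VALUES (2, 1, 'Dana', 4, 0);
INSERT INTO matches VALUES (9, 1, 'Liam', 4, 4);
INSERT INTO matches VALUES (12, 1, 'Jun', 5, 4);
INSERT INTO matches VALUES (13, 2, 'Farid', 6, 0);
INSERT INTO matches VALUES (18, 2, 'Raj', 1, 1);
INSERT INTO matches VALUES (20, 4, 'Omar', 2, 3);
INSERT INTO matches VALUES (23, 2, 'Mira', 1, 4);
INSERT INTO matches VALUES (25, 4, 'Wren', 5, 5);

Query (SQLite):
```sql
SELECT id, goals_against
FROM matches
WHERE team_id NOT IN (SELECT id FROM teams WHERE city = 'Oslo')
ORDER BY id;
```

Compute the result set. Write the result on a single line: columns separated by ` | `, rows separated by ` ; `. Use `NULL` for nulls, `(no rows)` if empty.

1 | 3 ; 2 | 0 ; 9 | 4 ; 12 | 4

Inner query: teams.id where city = 'Oslo'.
Outer: keep matches rows whose team_id is not in that set.
Inner query → {2, 4}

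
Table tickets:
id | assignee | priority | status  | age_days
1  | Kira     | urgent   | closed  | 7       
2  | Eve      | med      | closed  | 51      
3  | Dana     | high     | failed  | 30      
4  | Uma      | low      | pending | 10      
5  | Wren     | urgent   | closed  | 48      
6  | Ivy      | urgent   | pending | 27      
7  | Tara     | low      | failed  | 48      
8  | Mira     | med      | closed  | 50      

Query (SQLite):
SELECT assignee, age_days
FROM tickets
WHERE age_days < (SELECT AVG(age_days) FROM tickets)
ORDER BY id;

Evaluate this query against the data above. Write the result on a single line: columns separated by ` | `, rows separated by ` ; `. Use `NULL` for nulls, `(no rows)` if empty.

Scalar subquery: AVG(age_days) over all tickets rows = 33.875.
Keep rows where age_days < that value.

Kira | 7 ; Dana | 30 ; Uma | 10 ; Ivy | 27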